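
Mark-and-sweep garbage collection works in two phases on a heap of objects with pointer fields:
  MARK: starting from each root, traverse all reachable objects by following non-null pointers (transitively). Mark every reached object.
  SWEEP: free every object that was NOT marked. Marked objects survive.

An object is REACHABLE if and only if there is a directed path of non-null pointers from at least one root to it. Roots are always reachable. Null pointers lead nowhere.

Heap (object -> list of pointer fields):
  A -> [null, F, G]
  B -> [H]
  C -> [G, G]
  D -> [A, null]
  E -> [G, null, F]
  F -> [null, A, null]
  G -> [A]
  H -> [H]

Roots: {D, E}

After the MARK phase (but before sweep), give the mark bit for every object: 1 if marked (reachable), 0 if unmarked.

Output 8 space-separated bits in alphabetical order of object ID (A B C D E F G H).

Roots: D E
Mark D: refs=A null, marked=D
Mark E: refs=G null F, marked=D E
Mark A: refs=null F G, marked=A D E
Mark G: refs=A, marked=A D E G
Mark F: refs=null A null, marked=A D E F G
Unmarked (collected): B C H

Answer: 1 0 0 1 1 1 1 0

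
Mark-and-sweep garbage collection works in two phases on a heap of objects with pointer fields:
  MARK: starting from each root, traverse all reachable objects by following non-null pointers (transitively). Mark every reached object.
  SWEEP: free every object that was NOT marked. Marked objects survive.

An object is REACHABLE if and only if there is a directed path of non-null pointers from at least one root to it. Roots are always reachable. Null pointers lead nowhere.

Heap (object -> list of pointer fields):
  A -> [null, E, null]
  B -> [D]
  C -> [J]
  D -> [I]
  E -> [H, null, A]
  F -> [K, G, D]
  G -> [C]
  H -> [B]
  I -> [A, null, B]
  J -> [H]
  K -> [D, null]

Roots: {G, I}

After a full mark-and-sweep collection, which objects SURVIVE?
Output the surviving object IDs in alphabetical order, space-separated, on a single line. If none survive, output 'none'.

Roots: G I
Mark G: refs=C, marked=G
Mark I: refs=A null B, marked=G I
Mark C: refs=J, marked=C G I
Mark A: refs=null E null, marked=A C G I
Mark B: refs=D, marked=A B C G I
Mark J: refs=H, marked=A B C G I J
Mark E: refs=H null A, marked=A B C E G I J
Mark D: refs=I, marked=A B C D E G I J
Mark H: refs=B, marked=A B C D E G H I J
Unmarked (collected): F K

Answer: A B C D E G H I J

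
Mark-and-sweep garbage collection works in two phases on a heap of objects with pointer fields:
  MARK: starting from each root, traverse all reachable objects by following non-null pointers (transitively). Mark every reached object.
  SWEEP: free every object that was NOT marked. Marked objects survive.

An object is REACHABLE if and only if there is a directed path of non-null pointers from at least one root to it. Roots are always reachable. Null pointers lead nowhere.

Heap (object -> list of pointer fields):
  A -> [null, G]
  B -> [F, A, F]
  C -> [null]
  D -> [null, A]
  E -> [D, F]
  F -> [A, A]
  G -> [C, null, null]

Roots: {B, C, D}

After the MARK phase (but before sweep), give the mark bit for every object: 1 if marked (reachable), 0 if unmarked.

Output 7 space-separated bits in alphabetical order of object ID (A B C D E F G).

Answer: 1 1 1 1 0 1 1

Derivation:
Roots: B C D
Mark B: refs=F A F, marked=B
Mark C: refs=null, marked=B C
Mark D: refs=null A, marked=B C D
Mark F: refs=A A, marked=B C D F
Mark A: refs=null G, marked=A B C D F
Mark G: refs=C null null, marked=A B C D F G
Unmarked (collected): E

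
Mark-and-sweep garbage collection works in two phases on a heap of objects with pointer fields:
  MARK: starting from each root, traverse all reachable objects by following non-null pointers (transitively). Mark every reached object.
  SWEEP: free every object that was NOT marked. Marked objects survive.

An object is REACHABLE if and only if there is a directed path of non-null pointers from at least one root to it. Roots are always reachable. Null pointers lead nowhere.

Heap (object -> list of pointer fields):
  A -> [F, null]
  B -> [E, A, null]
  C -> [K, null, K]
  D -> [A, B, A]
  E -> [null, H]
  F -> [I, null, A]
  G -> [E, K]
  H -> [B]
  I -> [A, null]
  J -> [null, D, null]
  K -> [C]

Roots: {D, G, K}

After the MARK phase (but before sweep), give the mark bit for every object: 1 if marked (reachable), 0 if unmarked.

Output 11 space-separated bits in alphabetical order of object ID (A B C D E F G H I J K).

Roots: D G K
Mark D: refs=A B A, marked=D
Mark G: refs=E K, marked=D G
Mark K: refs=C, marked=D G K
Mark A: refs=F null, marked=A D G K
Mark B: refs=E A null, marked=A B D G K
Mark E: refs=null H, marked=A B D E G K
Mark C: refs=K null K, marked=A B C D E G K
Mark F: refs=I null A, marked=A B C D E F G K
Mark H: refs=B, marked=A B C D E F G H K
Mark I: refs=A null, marked=A B C D E F G H I K
Unmarked (collected): J

Answer: 1 1 1 1 1 1 1 1 1 0 1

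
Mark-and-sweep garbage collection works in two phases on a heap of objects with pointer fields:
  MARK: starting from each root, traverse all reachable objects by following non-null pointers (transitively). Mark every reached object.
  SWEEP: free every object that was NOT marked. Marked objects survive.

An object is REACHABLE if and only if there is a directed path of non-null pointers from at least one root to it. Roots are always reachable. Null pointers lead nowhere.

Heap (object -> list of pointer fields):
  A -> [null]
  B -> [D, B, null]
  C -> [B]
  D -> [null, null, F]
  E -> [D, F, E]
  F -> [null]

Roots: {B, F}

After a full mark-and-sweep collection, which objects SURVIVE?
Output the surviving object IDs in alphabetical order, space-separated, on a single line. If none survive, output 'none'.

Roots: B F
Mark B: refs=D B null, marked=B
Mark F: refs=null, marked=B F
Mark D: refs=null null F, marked=B D F
Unmarked (collected): A C E

Answer: B D F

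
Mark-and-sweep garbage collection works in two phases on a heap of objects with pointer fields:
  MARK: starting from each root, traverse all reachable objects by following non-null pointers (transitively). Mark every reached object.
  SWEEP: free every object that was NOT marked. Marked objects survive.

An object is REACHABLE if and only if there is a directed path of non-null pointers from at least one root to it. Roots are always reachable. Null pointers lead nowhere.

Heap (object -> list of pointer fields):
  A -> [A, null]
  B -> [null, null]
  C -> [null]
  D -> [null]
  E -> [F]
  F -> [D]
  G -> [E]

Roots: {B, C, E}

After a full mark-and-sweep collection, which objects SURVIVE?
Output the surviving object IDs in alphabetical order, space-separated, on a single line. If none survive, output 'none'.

Answer: B C D E F

Derivation:
Roots: B C E
Mark B: refs=null null, marked=B
Mark C: refs=null, marked=B C
Mark E: refs=F, marked=B C E
Mark F: refs=D, marked=B C E F
Mark D: refs=null, marked=B C D E F
Unmarked (collected): A G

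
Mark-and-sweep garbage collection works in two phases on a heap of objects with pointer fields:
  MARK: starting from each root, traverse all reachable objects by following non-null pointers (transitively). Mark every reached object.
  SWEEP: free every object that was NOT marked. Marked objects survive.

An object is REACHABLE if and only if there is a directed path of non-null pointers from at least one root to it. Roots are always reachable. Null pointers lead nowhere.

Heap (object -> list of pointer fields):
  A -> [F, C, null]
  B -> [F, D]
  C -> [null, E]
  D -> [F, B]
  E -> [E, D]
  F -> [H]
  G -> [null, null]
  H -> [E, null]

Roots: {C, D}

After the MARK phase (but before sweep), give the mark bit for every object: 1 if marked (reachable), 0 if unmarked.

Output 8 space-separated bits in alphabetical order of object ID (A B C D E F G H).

Answer: 0 1 1 1 1 1 0 1

Derivation:
Roots: C D
Mark C: refs=null E, marked=C
Mark D: refs=F B, marked=C D
Mark E: refs=E D, marked=C D E
Mark F: refs=H, marked=C D E F
Mark B: refs=F D, marked=B C D E F
Mark H: refs=E null, marked=B C D E F H
Unmarked (collected): A G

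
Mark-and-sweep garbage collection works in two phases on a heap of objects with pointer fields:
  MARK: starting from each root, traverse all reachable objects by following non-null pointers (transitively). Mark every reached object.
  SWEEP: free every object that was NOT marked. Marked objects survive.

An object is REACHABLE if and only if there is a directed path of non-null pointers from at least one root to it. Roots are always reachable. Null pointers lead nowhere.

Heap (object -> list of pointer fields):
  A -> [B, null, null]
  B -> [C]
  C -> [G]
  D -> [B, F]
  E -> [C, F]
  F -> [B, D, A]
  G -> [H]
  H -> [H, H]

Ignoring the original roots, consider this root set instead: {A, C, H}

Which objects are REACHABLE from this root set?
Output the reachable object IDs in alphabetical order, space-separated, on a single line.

Roots: A C H
Mark A: refs=B null null, marked=A
Mark C: refs=G, marked=A C
Mark H: refs=H H, marked=A C H
Mark B: refs=C, marked=A B C H
Mark G: refs=H, marked=A B C G H
Unmarked (collected): D E F

Answer: A B C G H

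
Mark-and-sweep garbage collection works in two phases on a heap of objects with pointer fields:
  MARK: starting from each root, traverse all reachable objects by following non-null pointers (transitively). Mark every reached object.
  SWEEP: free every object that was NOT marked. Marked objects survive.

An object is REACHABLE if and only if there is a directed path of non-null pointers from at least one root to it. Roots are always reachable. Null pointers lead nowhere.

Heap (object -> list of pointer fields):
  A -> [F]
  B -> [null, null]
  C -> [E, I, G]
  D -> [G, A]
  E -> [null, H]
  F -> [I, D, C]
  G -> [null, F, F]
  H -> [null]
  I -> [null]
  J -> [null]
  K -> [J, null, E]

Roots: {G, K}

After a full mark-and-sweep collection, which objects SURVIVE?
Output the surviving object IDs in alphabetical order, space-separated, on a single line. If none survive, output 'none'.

Roots: G K
Mark G: refs=null F F, marked=G
Mark K: refs=J null E, marked=G K
Mark F: refs=I D C, marked=F G K
Mark J: refs=null, marked=F G J K
Mark E: refs=null H, marked=E F G J K
Mark I: refs=null, marked=E F G I J K
Mark D: refs=G A, marked=D E F G I J K
Mark C: refs=E I G, marked=C D E F G I J K
Mark H: refs=null, marked=C D E F G H I J K
Mark A: refs=F, marked=A C D E F G H I J K
Unmarked (collected): B

Answer: A C D E F G H I J K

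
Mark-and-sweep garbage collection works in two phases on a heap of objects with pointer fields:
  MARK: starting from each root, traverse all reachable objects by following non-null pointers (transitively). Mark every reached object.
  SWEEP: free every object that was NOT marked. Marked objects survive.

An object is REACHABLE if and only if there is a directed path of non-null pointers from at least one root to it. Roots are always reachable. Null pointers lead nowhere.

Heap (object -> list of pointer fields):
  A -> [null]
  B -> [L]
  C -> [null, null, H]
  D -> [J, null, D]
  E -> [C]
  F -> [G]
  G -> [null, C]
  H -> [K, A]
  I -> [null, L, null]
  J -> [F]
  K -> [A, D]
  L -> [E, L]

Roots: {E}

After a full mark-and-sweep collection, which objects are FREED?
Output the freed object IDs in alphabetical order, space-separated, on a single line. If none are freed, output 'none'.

Roots: E
Mark E: refs=C, marked=E
Mark C: refs=null null H, marked=C E
Mark H: refs=K A, marked=C E H
Mark K: refs=A D, marked=C E H K
Mark A: refs=null, marked=A C E H K
Mark D: refs=J null D, marked=A C D E H K
Mark J: refs=F, marked=A C D E H J K
Mark F: refs=G, marked=A C D E F H J K
Mark G: refs=null C, marked=A C D E F G H J K
Unmarked (collected): B I L

Answer: B I L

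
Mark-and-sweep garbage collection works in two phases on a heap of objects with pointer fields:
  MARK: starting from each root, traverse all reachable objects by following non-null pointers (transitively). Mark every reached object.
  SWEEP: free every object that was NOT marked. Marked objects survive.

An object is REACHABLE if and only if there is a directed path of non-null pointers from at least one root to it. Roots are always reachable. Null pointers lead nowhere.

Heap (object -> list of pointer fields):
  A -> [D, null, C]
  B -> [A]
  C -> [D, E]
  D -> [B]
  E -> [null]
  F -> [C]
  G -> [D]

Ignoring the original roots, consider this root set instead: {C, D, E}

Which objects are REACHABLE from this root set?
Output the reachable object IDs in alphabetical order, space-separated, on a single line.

Roots: C D E
Mark C: refs=D E, marked=C
Mark D: refs=B, marked=C D
Mark E: refs=null, marked=C D E
Mark B: refs=A, marked=B C D E
Mark A: refs=D null C, marked=A B C D E
Unmarked (collected): F G

Answer: A B C D E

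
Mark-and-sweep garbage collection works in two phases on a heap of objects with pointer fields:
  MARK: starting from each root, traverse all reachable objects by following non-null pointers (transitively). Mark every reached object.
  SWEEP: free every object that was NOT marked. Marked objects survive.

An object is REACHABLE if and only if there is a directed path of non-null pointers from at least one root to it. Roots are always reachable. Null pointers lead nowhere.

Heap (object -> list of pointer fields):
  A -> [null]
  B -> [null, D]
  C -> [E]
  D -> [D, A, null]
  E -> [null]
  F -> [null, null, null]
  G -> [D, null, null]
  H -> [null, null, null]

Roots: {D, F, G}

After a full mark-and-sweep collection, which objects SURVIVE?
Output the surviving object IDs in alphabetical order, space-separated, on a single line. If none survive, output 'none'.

Answer: A D F G

Derivation:
Roots: D F G
Mark D: refs=D A null, marked=D
Mark F: refs=null null null, marked=D F
Mark G: refs=D null null, marked=D F G
Mark A: refs=null, marked=A D F G
Unmarked (collected): B C E H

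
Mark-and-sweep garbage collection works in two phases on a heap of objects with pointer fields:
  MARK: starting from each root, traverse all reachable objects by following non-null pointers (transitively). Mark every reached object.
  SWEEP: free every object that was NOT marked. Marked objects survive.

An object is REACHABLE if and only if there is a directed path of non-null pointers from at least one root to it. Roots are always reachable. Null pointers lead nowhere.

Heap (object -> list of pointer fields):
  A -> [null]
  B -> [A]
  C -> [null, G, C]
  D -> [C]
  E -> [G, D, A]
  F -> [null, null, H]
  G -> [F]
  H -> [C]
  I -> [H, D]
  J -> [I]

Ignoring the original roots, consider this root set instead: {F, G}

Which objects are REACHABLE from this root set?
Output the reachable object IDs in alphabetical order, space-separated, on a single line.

Roots: F G
Mark F: refs=null null H, marked=F
Mark G: refs=F, marked=F G
Mark H: refs=C, marked=F G H
Mark C: refs=null G C, marked=C F G H
Unmarked (collected): A B D E I J

Answer: C F G H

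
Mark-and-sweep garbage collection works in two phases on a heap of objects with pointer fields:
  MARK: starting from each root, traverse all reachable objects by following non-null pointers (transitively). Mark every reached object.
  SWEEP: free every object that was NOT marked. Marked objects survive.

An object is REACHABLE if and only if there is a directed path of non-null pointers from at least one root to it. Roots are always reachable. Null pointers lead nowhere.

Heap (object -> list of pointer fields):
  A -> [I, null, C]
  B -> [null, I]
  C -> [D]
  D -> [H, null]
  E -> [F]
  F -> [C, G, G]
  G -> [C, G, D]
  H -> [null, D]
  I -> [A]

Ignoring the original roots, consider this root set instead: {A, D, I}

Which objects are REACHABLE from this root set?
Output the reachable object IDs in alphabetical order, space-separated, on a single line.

Roots: A D I
Mark A: refs=I null C, marked=A
Mark D: refs=H null, marked=A D
Mark I: refs=A, marked=A D I
Mark C: refs=D, marked=A C D I
Mark H: refs=null D, marked=A C D H I
Unmarked (collected): B E F G

Answer: A C D H I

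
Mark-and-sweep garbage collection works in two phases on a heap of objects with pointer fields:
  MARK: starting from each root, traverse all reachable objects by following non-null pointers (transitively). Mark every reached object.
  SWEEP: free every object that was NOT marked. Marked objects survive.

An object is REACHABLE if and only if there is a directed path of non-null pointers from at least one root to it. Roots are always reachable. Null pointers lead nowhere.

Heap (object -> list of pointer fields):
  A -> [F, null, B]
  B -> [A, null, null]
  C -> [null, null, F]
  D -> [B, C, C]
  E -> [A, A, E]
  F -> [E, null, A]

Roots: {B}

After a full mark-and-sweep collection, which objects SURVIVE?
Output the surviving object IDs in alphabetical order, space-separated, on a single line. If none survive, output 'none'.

Answer: A B E F

Derivation:
Roots: B
Mark B: refs=A null null, marked=B
Mark A: refs=F null B, marked=A B
Mark F: refs=E null A, marked=A B F
Mark E: refs=A A E, marked=A B E F
Unmarked (collected): C D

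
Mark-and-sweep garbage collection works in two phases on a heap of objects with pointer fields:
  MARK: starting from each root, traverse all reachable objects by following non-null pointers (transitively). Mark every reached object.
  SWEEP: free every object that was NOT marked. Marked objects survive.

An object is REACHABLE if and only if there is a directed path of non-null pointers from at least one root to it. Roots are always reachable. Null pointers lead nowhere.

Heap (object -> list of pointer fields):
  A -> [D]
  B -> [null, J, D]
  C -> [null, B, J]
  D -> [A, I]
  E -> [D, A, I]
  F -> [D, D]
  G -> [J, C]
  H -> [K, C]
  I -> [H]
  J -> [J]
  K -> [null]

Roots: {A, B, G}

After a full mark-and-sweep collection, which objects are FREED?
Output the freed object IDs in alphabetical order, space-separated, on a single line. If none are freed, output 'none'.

Roots: A B G
Mark A: refs=D, marked=A
Mark B: refs=null J D, marked=A B
Mark G: refs=J C, marked=A B G
Mark D: refs=A I, marked=A B D G
Mark J: refs=J, marked=A B D G J
Mark C: refs=null B J, marked=A B C D G J
Mark I: refs=H, marked=A B C D G I J
Mark H: refs=K C, marked=A B C D G H I J
Mark K: refs=null, marked=A B C D G H I J K
Unmarked (collected): E F

Answer: E F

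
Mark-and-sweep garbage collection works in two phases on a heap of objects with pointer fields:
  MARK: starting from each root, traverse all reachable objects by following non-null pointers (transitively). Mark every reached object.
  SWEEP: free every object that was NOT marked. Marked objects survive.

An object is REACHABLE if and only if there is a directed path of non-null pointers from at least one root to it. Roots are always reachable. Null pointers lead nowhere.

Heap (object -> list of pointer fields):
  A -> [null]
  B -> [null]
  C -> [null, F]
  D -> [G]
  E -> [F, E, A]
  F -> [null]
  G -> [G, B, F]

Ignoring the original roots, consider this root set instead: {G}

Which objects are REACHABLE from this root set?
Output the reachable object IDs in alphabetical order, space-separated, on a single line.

Roots: G
Mark G: refs=G B F, marked=G
Mark B: refs=null, marked=B G
Mark F: refs=null, marked=B F G
Unmarked (collected): A C D E

Answer: B F G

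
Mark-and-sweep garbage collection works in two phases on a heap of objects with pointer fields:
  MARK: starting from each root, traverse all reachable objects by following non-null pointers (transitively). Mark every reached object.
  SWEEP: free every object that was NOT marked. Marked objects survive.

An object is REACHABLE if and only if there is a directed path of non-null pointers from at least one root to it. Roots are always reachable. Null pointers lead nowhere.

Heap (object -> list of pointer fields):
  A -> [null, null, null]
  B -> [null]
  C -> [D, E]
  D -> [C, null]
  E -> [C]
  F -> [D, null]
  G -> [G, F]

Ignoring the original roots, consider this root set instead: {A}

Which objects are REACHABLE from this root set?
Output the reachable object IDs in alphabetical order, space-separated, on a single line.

Answer: A

Derivation:
Roots: A
Mark A: refs=null null null, marked=A
Unmarked (collected): B C D E F G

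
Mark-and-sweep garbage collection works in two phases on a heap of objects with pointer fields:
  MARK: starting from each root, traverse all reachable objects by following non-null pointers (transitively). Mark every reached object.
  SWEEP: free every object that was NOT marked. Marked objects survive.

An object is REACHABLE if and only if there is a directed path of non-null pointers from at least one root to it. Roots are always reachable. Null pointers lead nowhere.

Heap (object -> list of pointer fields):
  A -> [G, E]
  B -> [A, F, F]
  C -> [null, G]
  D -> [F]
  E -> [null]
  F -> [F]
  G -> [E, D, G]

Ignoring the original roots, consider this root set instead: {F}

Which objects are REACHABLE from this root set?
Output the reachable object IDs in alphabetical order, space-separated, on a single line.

Answer: F

Derivation:
Roots: F
Mark F: refs=F, marked=F
Unmarked (collected): A B C D E G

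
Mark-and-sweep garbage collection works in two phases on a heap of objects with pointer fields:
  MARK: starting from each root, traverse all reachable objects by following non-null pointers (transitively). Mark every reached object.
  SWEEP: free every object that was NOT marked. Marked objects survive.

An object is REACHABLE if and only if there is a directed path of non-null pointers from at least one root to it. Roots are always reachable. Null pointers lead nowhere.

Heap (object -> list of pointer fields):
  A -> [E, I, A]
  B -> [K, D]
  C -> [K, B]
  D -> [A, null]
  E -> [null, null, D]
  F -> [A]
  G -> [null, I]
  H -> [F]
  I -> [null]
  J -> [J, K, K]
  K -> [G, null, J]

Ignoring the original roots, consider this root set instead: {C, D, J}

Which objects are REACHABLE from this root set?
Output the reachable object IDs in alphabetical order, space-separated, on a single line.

Roots: C D J
Mark C: refs=K B, marked=C
Mark D: refs=A null, marked=C D
Mark J: refs=J K K, marked=C D J
Mark K: refs=G null J, marked=C D J K
Mark B: refs=K D, marked=B C D J K
Mark A: refs=E I A, marked=A B C D J K
Mark G: refs=null I, marked=A B C D G J K
Mark E: refs=null null D, marked=A B C D E G J K
Mark I: refs=null, marked=A B C D E G I J K
Unmarked (collected): F H

Answer: A B C D E G I J K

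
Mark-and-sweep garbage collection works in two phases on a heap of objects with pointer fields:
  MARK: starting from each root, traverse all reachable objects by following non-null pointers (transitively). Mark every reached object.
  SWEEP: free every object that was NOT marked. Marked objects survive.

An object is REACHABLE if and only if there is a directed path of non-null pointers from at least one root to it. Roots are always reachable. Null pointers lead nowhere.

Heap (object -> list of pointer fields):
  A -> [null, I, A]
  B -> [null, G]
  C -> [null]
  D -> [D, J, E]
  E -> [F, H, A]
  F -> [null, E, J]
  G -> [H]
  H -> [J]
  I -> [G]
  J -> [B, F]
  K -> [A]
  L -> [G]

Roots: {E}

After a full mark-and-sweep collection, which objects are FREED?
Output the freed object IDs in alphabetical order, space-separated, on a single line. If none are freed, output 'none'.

Roots: E
Mark E: refs=F H A, marked=E
Mark F: refs=null E J, marked=E F
Mark H: refs=J, marked=E F H
Mark A: refs=null I A, marked=A E F H
Mark J: refs=B F, marked=A E F H J
Mark I: refs=G, marked=A E F H I J
Mark B: refs=null G, marked=A B E F H I J
Mark G: refs=H, marked=A B E F G H I J
Unmarked (collected): C D K L

Answer: C D K L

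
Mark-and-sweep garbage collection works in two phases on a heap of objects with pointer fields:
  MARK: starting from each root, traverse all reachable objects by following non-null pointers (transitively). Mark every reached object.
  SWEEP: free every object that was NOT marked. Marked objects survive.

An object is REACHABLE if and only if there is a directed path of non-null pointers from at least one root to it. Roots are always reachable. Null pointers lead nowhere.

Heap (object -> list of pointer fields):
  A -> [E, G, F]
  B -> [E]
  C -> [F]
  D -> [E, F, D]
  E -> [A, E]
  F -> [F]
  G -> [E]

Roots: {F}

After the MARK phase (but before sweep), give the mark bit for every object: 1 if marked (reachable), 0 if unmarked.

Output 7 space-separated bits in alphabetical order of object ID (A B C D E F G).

Answer: 0 0 0 0 0 1 0

Derivation:
Roots: F
Mark F: refs=F, marked=F
Unmarked (collected): A B C D E G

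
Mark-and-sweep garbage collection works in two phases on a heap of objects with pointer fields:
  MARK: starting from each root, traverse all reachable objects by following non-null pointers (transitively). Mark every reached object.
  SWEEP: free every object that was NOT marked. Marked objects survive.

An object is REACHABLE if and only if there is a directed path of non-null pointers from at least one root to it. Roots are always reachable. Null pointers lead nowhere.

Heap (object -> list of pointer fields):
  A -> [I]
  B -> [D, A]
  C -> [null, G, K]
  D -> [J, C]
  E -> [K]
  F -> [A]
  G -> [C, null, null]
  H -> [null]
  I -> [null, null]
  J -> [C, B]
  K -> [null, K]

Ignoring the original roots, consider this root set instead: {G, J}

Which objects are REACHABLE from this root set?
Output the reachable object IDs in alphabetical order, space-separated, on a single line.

Roots: G J
Mark G: refs=C null null, marked=G
Mark J: refs=C B, marked=G J
Mark C: refs=null G K, marked=C G J
Mark B: refs=D A, marked=B C G J
Mark K: refs=null K, marked=B C G J K
Mark D: refs=J C, marked=B C D G J K
Mark A: refs=I, marked=A B C D G J K
Mark I: refs=null null, marked=A B C D G I J K
Unmarked (collected): E F H

Answer: A B C D G I J K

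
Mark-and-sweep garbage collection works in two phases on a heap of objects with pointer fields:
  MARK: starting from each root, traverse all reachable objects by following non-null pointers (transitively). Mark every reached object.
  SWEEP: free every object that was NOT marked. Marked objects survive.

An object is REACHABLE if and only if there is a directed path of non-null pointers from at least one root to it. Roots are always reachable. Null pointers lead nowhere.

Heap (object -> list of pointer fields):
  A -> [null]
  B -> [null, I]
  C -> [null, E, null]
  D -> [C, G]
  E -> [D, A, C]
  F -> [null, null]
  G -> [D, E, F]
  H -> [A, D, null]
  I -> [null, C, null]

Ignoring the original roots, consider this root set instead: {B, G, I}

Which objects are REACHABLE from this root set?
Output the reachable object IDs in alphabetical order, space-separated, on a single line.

Roots: B G I
Mark B: refs=null I, marked=B
Mark G: refs=D E F, marked=B G
Mark I: refs=null C null, marked=B G I
Mark D: refs=C G, marked=B D G I
Mark E: refs=D A C, marked=B D E G I
Mark F: refs=null null, marked=B D E F G I
Mark C: refs=null E null, marked=B C D E F G I
Mark A: refs=null, marked=A B C D E F G I
Unmarked (collected): H

Answer: A B C D E F G I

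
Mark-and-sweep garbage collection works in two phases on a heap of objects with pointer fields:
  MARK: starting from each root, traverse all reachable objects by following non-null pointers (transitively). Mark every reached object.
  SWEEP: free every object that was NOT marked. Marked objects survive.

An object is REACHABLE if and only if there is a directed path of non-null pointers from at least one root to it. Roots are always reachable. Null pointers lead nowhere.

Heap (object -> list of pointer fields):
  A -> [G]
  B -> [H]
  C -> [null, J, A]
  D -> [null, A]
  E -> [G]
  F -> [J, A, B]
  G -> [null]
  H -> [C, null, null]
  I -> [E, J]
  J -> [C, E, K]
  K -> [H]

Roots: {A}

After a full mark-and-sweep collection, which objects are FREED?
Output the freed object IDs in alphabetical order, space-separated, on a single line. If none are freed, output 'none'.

Answer: B C D E F H I J K

Derivation:
Roots: A
Mark A: refs=G, marked=A
Mark G: refs=null, marked=A G
Unmarked (collected): B C D E F H I J K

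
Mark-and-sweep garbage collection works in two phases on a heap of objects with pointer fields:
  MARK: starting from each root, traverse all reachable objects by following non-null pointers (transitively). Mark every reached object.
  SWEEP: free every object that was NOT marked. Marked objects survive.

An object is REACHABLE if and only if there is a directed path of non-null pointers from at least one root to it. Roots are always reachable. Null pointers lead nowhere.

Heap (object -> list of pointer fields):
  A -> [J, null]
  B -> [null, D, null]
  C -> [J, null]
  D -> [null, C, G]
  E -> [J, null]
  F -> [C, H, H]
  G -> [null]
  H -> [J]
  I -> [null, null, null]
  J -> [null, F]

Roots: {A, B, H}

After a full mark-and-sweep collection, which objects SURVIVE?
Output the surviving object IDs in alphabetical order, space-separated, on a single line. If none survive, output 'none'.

Answer: A B C D F G H J

Derivation:
Roots: A B H
Mark A: refs=J null, marked=A
Mark B: refs=null D null, marked=A B
Mark H: refs=J, marked=A B H
Mark J: refs=null F, marked=A B H J
Mark D: refs=null C G, marked=A B D H J
Mark F: refs=C H H, marked=A B D F H J
Mark C: refs=J null, marked=A B C D F H J
Mark G: refs=null, marked=A B C D F G H J
Unmarked (collected): E I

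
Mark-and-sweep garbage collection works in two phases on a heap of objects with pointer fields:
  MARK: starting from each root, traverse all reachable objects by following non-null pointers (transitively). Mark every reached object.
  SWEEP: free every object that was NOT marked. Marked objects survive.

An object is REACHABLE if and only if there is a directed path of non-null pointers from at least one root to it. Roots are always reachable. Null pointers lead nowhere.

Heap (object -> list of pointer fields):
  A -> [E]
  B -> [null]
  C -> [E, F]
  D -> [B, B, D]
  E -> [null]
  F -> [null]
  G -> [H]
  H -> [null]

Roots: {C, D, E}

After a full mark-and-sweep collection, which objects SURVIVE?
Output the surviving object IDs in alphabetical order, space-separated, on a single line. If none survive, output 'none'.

Roots: C D E
Mark C: refs=E F, marked=C
Mark D: refs=B B D, marked=C D
Mark E: refs=null, marked=C D E
Mark F: refs=null, marked=C D E F
Mark B: refs=null, marked=B C D E F
Unmarked (collected): A G H

Answer: B C D E F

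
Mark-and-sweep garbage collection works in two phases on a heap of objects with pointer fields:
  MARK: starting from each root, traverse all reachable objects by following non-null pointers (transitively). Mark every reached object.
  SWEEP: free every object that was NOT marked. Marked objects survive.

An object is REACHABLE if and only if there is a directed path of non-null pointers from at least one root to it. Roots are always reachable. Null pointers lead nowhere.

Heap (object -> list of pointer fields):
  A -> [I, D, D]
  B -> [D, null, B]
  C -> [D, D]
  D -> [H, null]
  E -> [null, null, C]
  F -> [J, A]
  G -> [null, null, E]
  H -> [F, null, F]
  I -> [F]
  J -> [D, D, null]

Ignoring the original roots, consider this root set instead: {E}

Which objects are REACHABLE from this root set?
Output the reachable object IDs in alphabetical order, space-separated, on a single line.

Roots: E
Mark E: refs=null null C, marked=E
Mark C: refs=D D, marked=C E
Mark D: refs=H null, marked=C D E
Mark H: refs=F null F, marked=C D E H
Mark F: refs=J A, marked=C D E F H
Mark J: refs=D D null, marked=C D E F H J
Mark A: refs=I D D, marked=A C D E F H J
Mark I: refs=F, marked=A C D E F H I J
Unmarked (collected): B G

Answer: A C D E F H I J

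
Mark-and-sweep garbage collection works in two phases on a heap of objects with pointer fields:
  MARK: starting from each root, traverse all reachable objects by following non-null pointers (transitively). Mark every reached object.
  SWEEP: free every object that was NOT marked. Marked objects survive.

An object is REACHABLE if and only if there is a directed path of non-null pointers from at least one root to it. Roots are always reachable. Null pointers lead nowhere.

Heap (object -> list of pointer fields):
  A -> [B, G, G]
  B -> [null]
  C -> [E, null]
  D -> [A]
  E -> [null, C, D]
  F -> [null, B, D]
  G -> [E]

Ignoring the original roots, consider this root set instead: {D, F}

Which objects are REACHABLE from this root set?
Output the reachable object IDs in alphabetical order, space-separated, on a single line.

Answer: A B C D E F G

Derivation:
Roots: D F
Mark D: refs=A, marked=D
Mark F: refs=null B D, marked=D F
Mark A: refs=B G G, marked=A D F
Mark B: refs=null, marked=A B D F
Mark G: refs=E, marked=A B D F G
Mark E: refs=null C D, marked=A B D E F G
Mark C: refs=E null, marked=A B C D E F G
Unmarked (collected): (none)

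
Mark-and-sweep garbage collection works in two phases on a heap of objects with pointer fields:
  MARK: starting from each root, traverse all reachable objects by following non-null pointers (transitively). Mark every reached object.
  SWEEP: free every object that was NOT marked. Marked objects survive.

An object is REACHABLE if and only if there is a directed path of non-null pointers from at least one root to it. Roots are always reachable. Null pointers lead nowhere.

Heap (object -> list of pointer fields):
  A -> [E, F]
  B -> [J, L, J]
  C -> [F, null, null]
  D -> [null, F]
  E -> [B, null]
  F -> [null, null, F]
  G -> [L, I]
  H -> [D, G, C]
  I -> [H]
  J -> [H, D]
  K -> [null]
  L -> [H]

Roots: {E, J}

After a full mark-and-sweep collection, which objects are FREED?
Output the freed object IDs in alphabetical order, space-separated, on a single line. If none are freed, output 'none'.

Answer: A K

Derivation:
Roots: E J
Mark E: refs=B null, marked=E
Mark J: refs=H D, marked=E J
Mark B: refs=J L J, marked=B E J
Mark H: refs=D G C, marked=B E H J
Mark D: refs=null F, marked=B D E H J
Mark L: refs=H, marked=B D E H J L
Mark G: refs=L I, marked=B D E G H J L
Mark C: refs=F null null, marked=B C D E G H J L
Mark F: refs=null null F, marked=B C D E F G H J L
Mark I: refs=H, marked=B C D E F G H I J L
Unmarked (collected): A K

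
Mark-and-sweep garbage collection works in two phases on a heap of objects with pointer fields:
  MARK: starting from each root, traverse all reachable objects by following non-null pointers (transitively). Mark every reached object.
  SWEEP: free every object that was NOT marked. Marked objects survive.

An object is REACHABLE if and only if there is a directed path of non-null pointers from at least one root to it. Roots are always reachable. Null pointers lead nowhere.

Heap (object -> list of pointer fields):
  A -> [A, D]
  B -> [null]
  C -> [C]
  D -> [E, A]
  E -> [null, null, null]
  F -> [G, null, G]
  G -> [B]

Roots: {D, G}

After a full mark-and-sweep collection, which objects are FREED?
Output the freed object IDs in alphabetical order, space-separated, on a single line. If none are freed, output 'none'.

Answer: C F

Derivation:
Roots: D G
Mark D: refs=E A, marked=D
Mark G: refs=B, marked=D G
Mark E: refs=null null null, marked=D E G
Mark A: refs=A D, marked=A D E G
Mark B: refs=null, marked=A B D E G
Unmarked (collected): C F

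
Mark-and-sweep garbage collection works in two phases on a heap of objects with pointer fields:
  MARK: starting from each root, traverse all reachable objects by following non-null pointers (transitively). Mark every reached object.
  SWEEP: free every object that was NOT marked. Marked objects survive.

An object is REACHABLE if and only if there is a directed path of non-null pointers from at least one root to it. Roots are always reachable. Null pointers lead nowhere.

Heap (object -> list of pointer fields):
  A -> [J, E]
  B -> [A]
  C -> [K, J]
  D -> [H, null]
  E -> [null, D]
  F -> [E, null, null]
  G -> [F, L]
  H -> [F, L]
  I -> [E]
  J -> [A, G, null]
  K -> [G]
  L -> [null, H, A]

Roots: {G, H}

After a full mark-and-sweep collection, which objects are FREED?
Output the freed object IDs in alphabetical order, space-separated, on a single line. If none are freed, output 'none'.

Roots: G H
Mark G: refs=F L, marked=G
Mark H: refs=F L, marked=G H
Mark F: refs=E null null, marked=F G H
Mark L: refs=null H A, marked=F G H L
Mark E: refs=null D, marked=E F G H L
Mark A: refs=J E, marked=A E F G H L
Mark D: refs=H null, marked=A D E F G H L
Mark J: refs=A G null, marked=A D E F G H J L
Unmarked (collected): B C I K

Answer: B C I K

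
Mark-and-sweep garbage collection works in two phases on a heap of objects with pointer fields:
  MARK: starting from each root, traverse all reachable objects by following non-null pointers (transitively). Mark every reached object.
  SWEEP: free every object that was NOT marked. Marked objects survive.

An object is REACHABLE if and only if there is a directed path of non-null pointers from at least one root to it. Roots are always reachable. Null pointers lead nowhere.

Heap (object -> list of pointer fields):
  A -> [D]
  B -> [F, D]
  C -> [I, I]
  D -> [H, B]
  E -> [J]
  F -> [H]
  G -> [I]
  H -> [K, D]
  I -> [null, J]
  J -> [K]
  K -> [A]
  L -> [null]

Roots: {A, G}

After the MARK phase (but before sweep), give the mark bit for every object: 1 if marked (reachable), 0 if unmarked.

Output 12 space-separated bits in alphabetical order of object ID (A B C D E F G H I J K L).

Answer: 1 1 0 1 0 1 1 1 1 1 1 0

Derivation:
Roots: A G
Mark A: refs=D, marked=A
Mark G: refs=I, marked=A G
Mark D: refs=H B, marked=A D G
Mark I: refs=null J, marked=A D G I
Mark H: refs=K D, marked=A D G H I
Mark B: refs=F D, marked=A B D G H I
Mark J: refs=K, marked=A B D G H I J
Mark K: refs=A, marked=A B D G H I J K
Mark F: refs=H, marked=A B D F G H I J K
Unmarked (collected): C E L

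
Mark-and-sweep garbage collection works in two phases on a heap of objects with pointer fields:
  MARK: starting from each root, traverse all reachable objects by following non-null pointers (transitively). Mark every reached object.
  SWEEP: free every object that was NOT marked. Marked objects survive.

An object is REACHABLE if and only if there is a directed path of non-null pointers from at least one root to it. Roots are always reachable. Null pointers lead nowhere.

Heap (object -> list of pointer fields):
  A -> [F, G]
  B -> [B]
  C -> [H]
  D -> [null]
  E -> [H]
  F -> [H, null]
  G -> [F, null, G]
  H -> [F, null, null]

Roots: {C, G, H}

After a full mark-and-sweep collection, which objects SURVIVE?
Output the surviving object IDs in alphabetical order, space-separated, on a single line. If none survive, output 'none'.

Answer: C F G H

Derivation:
Roots: C G H
Mark C: refs=H, marked=C
Mark G: refs=F null G, marked=C G
Mark H: refs=F null null, marked=C G H
Mark F: refs=H null, marked=C F G H
Unmarked (collected): A B D E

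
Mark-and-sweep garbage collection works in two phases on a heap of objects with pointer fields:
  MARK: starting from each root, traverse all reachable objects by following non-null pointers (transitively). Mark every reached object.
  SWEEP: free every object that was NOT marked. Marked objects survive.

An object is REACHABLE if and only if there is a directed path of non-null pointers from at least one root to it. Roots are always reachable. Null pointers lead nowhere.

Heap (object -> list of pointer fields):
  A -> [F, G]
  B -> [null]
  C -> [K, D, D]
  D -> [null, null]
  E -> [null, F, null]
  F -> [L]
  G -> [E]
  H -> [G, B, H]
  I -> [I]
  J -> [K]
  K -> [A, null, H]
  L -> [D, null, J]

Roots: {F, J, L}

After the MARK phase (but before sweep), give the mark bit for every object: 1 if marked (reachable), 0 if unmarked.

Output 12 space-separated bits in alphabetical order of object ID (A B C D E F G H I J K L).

Answer: 1 1 0 1 1 1 1 1 0 1 1 1

Derivation:
Roots: F J L
Mark F: refs=L, marked=F
Mark J: refs=K, marked=F J
Mark L: refs=D null J, marked=F J L
Mark K: refs=A null H, marked=F J K L
Mark D: refs=null null, marked=D F J K L
Mark A: refs=F G, marked=A D F J K L
Mark H: refs=G B H, marked=A D F H J K L
Mark G: refs=E, marked=A D F G H J K L
Mark B: refs=null, marked=A B D F G H J K L
Mark E: refs=null F null, marked=A B D E F G H J K L
Unmarked (collected): C I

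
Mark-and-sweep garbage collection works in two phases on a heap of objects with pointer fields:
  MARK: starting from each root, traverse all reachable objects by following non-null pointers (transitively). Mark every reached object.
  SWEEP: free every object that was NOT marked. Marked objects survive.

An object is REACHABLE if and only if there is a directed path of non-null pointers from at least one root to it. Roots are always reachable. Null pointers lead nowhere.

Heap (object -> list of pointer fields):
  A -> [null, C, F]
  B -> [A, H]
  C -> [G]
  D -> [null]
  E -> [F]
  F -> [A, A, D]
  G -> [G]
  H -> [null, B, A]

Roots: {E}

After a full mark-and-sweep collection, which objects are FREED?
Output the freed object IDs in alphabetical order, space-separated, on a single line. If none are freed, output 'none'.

Roots: E
Mark E: refs=F, marked=E
Mark F: refs=A A D, marked=E F
Mark A: refs=null C F, marked=A E F
Mark D: refs=null, marked=A D E F
Mark C: refs=G, marked=A C D E F
Mark G: refs=G, marked=A C D E F G
Unmarked (collected): B H

Answer: B H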